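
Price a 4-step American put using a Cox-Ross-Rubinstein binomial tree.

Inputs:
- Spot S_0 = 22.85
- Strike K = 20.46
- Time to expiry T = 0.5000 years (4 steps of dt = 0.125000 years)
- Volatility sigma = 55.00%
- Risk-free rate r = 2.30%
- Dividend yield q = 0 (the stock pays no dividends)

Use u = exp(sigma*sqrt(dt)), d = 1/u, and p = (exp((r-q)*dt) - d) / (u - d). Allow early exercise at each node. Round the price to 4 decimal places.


dt = T/N = 0.125000
u = exp(sigma*sqrt(dt)) = 1.214648; d = 1/u = 0.823284
p = (exp((r-q)*dt) - d) / (u - d) = 0.458896
Discount per step: exp(-r*dt) = 0.997129
Stock lattice S(k, i) with i counting down-moves:
  k=0: S(0,0) = 22.8500
  k=1: S(1,0) = 27.7547; S(1,1) = 18.8120
  k=2: S(2,0) = 33.7122; S(2,1) = 22.8500; S(2,2) = 15.4876
  k=3: S(3,0) = 40.9485; S(3,1) = 27.7547; S(3,2) = 18.8120; S(3,3) = 12.7507
  k=4: S(4,0) = 49.7380; S(4,1) = 33.7122; S(4,2) = 22.8500; S(4,3) = 15.4876; S(4,4) = 10.4975
Terminal payoffs V(N, i) = max(K - S_T, 0):
  V(4,0) = 0.000000; V(4,1) = 0.000000; V(4,2) = 0.000000; V(4,3) = 4.972358; V(4,4) = 9.962536
Backward induction: V(k, i) = exp(-r*dt) * [p * V(k+1, i) + (1-p) * V(k+1, i+1)]; then take max(V_cont, immediate exercise) for American.
  V(3,0) = exp(-r*dt) * [p*0.000000 + (1-p)*0.000000] = 0.000000; exercise = 0.000000; V(3,0) = max -> 0.000000
  V(3,1) = exp(-r*dt) * [p*0.000000 + (1-p)*0.000000] = 0.000000; exercise = 0.000000; V(3,1) = max -> 0.000000
  V(3,2) = exp(-r*dt) * [p*0.000000 + (1-p)*4.972358] = 2.682840; exercise = 1.647966; V(3,2) = max -> 2.682840
  V(3,3) = exp(-r*dt) * [p*4.972358 + (1-p)*9.962536] = 7.650538; exercise = 7.709276; V(3,3) = max -> 7.709276
  V(2,0) = exp(-r*dt) * [p*0.000000 + (1-p)*0.000000] = 0.000000; exercise = 0.000000; V(2,0) = max -> 0.000000
  V(2,1) = exp(-r*dt) * [p*0.000000 + (1-p)*2.682840] = 1.447529; exercise = 0.000000; V(2,1) = max -> 1.447529
  V(2,2) = exp(-r*dt) * [p*2.682840 + (1-p)*7.709276] = 5.387156; exercise = 4.972358; V(2,2) = max -> 5.387156
  V(1,0) = exp(-r*dt) * [p*0.000000 + (1-p)*1.447529] = 0.781015; exercise = 0.000000; V(1,0) = max -> 0.781015
  V(1,1) = exp(-r*dt) * [p*1.447529 + (1-p)*5.387156] = 3.569003; exercise = 1.647966; V(1,1) = max -> 3.569003
  V(0,0) = exp(-r*dt) * [p*0.781015 + (1-p)*3.569003] = 2.283034; exercise = 0.000000; V(0,0) = max -> 2.283034

Answer: Price = V(0,0) = 2.2830


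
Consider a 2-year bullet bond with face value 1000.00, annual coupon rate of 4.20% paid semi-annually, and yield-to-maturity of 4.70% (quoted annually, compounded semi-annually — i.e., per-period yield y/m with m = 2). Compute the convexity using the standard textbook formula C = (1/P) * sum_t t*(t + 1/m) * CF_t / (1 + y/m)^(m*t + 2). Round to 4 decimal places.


Answer: Convexity = 4.5787

Derivation:
Coupon per period c = face * coupon_rate / m = 21.000000
Periods per year m = 2; per-period yield y/m = 0.023500
Number of cashflows N = 4
Cashflows (t years, CF_t, discount factor 1/(1+y/m)^(m*t), PV):
  t = 0.5000: CF_t = 21.000000, DF = 0.977040, PV = 20.517831
  t = 1.0000: CF_t = 21.000000, DF = 0.954606, PV = 20.046733
  t = 1.5000: CF_t = 21.000000, DF = 0.932688, PV = 19.586451
  t = 2.0000: CF_t = 1021.000000, DF = 0.911273, PV = 930.409967
Price P = sum_t PV_t = 990.560982
Convexity numerator sum_t t*(t + 1/m) * CF_t / (1+y/m)^(m*t + 2):
  t = 0.5000: term = 9.793226
  t = 1.0000: term = 28.705107
  t = 1.5000: term = 56.092050
  t = 2.0000: term = 4440.876180
Convexity = (1/P) * sum = 4535.466563 / 990.560982 = 4.578685


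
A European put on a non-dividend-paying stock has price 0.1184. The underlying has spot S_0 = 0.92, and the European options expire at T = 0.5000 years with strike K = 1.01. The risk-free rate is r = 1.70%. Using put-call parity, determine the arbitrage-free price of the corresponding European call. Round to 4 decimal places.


Answer: Call price = 0.0369

Derivation:
Put-call parity: C - P = S_0 * exp(-qT) - K * exp(-rT).
S_0 * exp(-qT) = 0.9200 * 1.00000000 = 0.92000000
K * exp(-rT) = 1.0100 * 0.99153602 = 1.00145138
C = P + S*exp(-qT) - K*exp(-rT)
C = 0.1184 + 0.92000000 - 1.00145138 = 0.0369


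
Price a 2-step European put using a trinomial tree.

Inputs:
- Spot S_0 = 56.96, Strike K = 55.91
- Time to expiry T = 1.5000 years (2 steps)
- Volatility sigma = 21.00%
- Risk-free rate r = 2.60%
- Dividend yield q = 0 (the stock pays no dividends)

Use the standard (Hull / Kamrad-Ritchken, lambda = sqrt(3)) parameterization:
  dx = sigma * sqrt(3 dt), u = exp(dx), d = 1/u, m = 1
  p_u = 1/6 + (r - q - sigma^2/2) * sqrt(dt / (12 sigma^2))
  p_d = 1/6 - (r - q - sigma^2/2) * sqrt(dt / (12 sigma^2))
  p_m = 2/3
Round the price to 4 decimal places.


Answer: Price = V(0,0) = 3.6238

Derivation:
dt = T/N = 0.750000; dx = sigma*sqrt(3*dt) = 0.315000
u = exp(dx) = 1.370259; d = 1/u = 0.729789
p_u = 0.171369, p_m = 0.666667, p_d = 0.161964
Discount per step: exp(-r*dt) = 0.980689
Stock lattice S(k, j) with j the centered position index:
  k=0: S(0,+0) = 56.9600
  k=1: S(1,-1) = 41.5688; S(1,+0) = 56.9600; S(1,+1) = 78.0500
  k=2: S(2,-2) = 30.3364; S(2,-1) = 41.5688; S(2,+0) = 56.9600; S(2,+1) = 78.0500; S(2,+2) = 106.9487
Terminal payoffs V(N, j) = max(K - S_T, 0):
  V(2,-2) = 25.573571; V(2,-1) = 14.341226; V(2,+0) = 0.000000; V(2,+1) = 0.000000; V(2,+2) = 0.000000
Backward induction: V(k, j) = exp(-r*dt) * [p_u * V(k+1, j+1) + p_m * V(k+1, j) + p_d * V(k+1, j-1)]
  V(1,-1) = exp(-r*dt) * [p_u*0.000000 + p_m*14.341226 + p_d*25.573571] = 13.438206
  V(1,+0) = exp(-r*dt) * [p_u*0.000000 + p_m*0.000000 + p_d*14.341226] = 2.277911
  V(1,+1) = exp(-r*dt) * [p_u*0.000000 + p_m*0.000000 + p_d*0.000000] = 0.000000
  V(0,+0) = exp(-r*dt) * [p_u*0.000000 + p_m*2.277911 + p_d*13.438206] = 3.623760


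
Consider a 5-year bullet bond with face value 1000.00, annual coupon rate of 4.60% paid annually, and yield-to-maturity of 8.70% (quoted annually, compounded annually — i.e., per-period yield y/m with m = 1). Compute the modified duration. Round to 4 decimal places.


Answer: Modified duration = 4.1716

Derivation:
Coupon per period c = face * coupon_rate / m = 46.000000
Periods per year m = 1; per-period yield y/m = 0.087000
Number of cashflows N = 5
Cashflows (t years, CF_t, discount factor 1/(1+y/m)^(m*t), PV):
  t = 1.0000: CF_t = 46.000000, DF = 0.919963, PV = 42.318307
  t = 2.0000: CF_t = 46.000000, DF = 0.846332, PV = 38.931285
  t = 3.0000: CF_t = 46.000000, DF = 0.778595, PV = 35.815350
  t = 4.0000: CF_t = 46.000000, DF = 0.716278, PV = 32.948804
  t = 5.0000: CF_t = 1046.000000, DF = 0.658950, PV = 689.261410
Price P = sum_t PV_t = 839.275157
First compute Macaulay numerator sum_t t * PV_t:
  t * PV_t at t = 1.0000: 42.318307
  t * PV_t at t = 2.0000: 77.862571
  t * PV_t at t = 3.0000: 107.446050
  t * PV_t at t = 4.0000: 131.795216
  t * PV_t at t = 5.0000: 3446.307050
Macaulay duration D = 3805.729194 / 839.275157 = 4.534543
Modified duration = D / (1 + y/m) = 4.534543 / (1 + 0.087000) = 4.171613


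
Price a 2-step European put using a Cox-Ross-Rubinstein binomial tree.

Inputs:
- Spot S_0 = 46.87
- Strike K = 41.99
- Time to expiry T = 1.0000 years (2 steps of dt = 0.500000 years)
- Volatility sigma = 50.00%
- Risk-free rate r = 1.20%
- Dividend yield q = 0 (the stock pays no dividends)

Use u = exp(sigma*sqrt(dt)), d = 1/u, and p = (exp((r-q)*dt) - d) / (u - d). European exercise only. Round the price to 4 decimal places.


Answer: Price = V(0,0) = 6.2569

Derivation:
dt = T/N = 0.500000
u = exp(sigma*sqrt(dt)) = 1.424119; d = 1/u = 0.702189
p = (exp((r-q)*dt) - d) / (u - d) = 0.420857
Discount per step: exp(-r*dt) = 0.994018
Stock lattice S(k, i) with i counting down-moves:
  k=0: S(0,0) = 46.8700
  k=1: S(1,0) = 66.7485; S(1,1) = 32.9116
  k=2: S(2,0) = 95.0577; S(2,1) = 46.8700; S(2,2) = 23.1101
Terminal payoffs V(N, i) = max(K - S_T, 0):
  V(2,0) = 0.000000; V(2,1) = 0.000000; V(2,2) = 18.879870
Backward induction: V(k, i) = exp(-r*dt) * [p * V(k+1, i) + (1-p) * V(k+1, i+1)].
  V(1,0) = exp(-r*dt) * [p*0.000000 + (1-p)*0.000000] = 0.000000
  V(1,1) = exp(-r*dt) * [p*0.000000 + (1-p)*18.879870] = 10.868736
  V(0,0) = exp(-r*dt) * [p*0.000000 + (1-p)*10.868736] = 6.256898


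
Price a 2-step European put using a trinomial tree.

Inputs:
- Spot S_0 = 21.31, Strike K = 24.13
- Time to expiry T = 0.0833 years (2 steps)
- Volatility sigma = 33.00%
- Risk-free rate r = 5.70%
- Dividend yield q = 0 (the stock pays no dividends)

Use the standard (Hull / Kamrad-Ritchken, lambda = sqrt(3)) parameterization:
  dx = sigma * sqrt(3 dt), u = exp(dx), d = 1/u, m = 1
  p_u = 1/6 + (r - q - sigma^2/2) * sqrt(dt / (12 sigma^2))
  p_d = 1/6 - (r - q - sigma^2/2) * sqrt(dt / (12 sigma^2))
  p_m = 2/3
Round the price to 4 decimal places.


Answer: Price = V(0,0) = 2.7830

Derivation:
dt = T/N = 0.041650; dx = sigma*sqrt(3*dt) = 0.116649
u = exp(dx) = 1.123725; d = 1/u = 0.889897
p_u = 0.167122, p_m = 0.666667, p_d = 0.166211
Discount per step: exp(-r*dt) = 0.997629
Stock lattice S(k, j) with j the centered position index:
  k=0: S(0,+0) = 21.3100
  k=1: S(1,-1) = 18.9637; S(1,+0) = 21.3100; S(1,+1) = 23.9466
  k=2: S(2,-2) = 16.8758; S(2,-1) = 18.9637; S(2,+0) = 21.3100; S(2,+1) = 23.9466; S(2,+2) = 26.9094
Terminal payoffs V(N, j) = max(K - S_T, 0):
  V(2,-2) = 7.254247; V(2,-1) = 5.166290; V(2,+0) = 2.820000; V(2,+1) = 0.183415; V(2,+2) = 0.000000
Backward induction: V(k, j) = exp(-r*dt) * [p_u * V(k+1, j+1) + p_m * V(k+1, j) + p_d * V(k+1, j-1)]
  V(1,-1) = exp(-r*dt) * [p_u*2.820000 + p_m*5.166290 + p_d*7.254247] = 5.109072
  V(1,+0) = exp(-r*dt) * [p_u*0.183415 + p_m*2.820000 + p_d*5.166290] = 2.762782
  V(1,+1) = exp(-r*dt) * [p_u*0.000000 + p_m*0.183415 + p_d*2.820000] = 0.589591
  V(0,+0) = exp(-r*dt) * [p_u*0.589591 + p_m*2.762782 + p_d*5.109072] = 2.782960


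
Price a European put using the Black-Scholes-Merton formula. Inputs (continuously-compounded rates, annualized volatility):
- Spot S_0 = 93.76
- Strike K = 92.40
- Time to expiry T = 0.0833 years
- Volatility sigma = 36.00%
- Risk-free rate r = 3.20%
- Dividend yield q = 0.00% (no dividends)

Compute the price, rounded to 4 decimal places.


d1 = (ln(S/K) + (r - q + 0.5*sigma^2) * T) / (sigma * sqrt(T)) = 0.21823189
d2 = d1 - sigma * sqrt(T) = 0.11432963
exp(-rT) = 0.99733795; exp(-qT) = 1.00000000
P = K * exp(-rT) * N(-d2) - S_0 * exp(-qT) * N(-d1)
N(-d1) = 0.41362422; N(-d2) = 0.45448825
P = 92.4000 * 0.99733795 * 0.45448825 - 93.7600 * 1.00000000 * 0.41362422 = 3.1015

Answer: Price = 3.1015


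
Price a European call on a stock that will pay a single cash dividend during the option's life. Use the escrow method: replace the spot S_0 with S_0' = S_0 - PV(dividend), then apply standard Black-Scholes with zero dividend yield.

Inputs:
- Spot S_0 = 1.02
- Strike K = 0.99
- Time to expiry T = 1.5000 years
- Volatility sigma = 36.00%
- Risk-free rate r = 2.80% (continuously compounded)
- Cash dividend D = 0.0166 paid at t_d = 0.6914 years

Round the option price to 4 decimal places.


PV(D) = D * exp(-r * t_d) = 0.0166 * 0.98082699 = 0.01628173
S_0' = S_0 - PV(D) = 1.0200 - 0.01628173 = 1.00371827
d1 = (ln(S_0'/K) + (r + sigma^2/2)*T) / (sigma*sqrt(T)) = 0.34692421
d2 = d1 - sigma*sqrt(T) = -0.09398395
exp(-rT) = 0.95886978
N(d1) = 0.63567587; N(d2) = 0.46256096
C = S_0' * N(d1) - K * exp(-rT) * N(d2) = 1.00371827 * 0.63567587 - 0.9900 * 0.95886978 * 0.46256096 = 0.1989

Answer: Price = 0.1989


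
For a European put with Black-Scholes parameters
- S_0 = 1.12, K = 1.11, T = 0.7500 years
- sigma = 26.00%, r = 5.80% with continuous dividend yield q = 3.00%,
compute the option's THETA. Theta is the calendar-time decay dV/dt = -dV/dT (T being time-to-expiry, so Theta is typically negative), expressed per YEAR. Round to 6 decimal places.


Answer: Theta = -0.046553

Derivation:
d1 = 0.2456788385; d2 = 0.0205122335
phi(d1) = 0.3870824425; exp(-qT) = 0.9777512372; exp(-rT) = 0.9574325541
Theta = -S*exp(-qT)*phi(d1)*sigma/(2*sqrt(T)) + r*K*exp(-rT)*N(-d2) - q*S*exp(-qT)*N(-d1)
N(-d1) = 0.4029654273; N(-d2) = 0.4918173766; sqrt(T) = 0.8660254038
Term 1 = -1.1200 * 0.9777512372 * 0.3870824425 * 0.2600 / (2 * 0.8660254038) = -0.0636300977
Term 2 = 0.0580 * 1.1100 * 0.9574325541 * 0.4918173766 = 0.0303153810
Term 3 = -0.0300 * 1.1200 * 0.9777512372 * 0.4029654273 = -0.0132383982
Theta = -0.0636300977 + (0.0303153810) + (-0.0132383982) = -0.046553


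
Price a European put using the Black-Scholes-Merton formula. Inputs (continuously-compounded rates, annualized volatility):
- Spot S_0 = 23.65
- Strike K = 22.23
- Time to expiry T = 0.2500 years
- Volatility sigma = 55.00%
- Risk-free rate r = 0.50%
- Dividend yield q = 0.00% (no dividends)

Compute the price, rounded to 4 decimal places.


d1 = (ln(S/K) + (r - q + 0.5*sigma^2) * T) / (sigma * sqrt(T)) = 0.36721050
d2 = d1 - sigma * sqrt(T) = 0.09221050
exp(-rT) = 0.99875078; exp(-qT) = 1.00000000
P = K * exp(-rT) * N(-d2) - S_0 * exp(-qT) * N(-d1)
N(-d1) = 0.35673100; N(-d2) = 0.46326540
P = 22.2300 * 0.99875078 * 0.46326540 - 23.6500 * 1.00000000 * 0.35673100 = 1.8488

Answer: Price = 1.8488


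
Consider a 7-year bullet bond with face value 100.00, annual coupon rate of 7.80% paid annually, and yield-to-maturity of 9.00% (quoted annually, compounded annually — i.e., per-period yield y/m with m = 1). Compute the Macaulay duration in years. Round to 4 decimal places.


Answer: Macaulay duration = 5.6035 years

Derivation:
Coupon per period c = face * coupon_rate / m = 7.800000
Periods per year m = 1; per-period yield y/m = 0.090000
Number of cashflows N = 7
Cashflows (t years, CF_t, discount factor 1/(1+y/m)^(m*t), PV):
  t = 1.0000: CF_t = 7.800000, DF = 0.917431, PV = 7.155963
  t = 2.0000: CF_t = 7.800000, DF = 0.841680, PV = 6.565104
  t = 3.0000: CF_t = 7.800000, DF = 0.772183, PV = 6.023031
  t = 4.0000: CF_t = 7.800000, DF = 0.708425, PV = 5.525717
  t = 5.0000: CF_t = 7.800000, DF = 0.649931, PV = 5.069465
  t = 6.0000: CF_t = 7.800000, DF = 0.596267, PV = 4.650885
  t = 7.0000: CF_t = 107.800000, DF = 0.547034, PV = 58.970292
Price P = sum_t PV_t = 93.960457
Macaulay numerator sum_t t * PV_t:
  t * PV_t at t = 1.0000: 7.155963
  t * PV_t at t = 2.0000: 13.130208
  t * PV_t at t = 3.0000: 18.069093
  t * PV_t at t = 4.0000: 22.102867
  t * PV_t at t = 5.0000: 25.347324
  t * PV_t at t = 6.0000: 27.905311
  t * PV_t at t = 7.0000: 412.792041
Macaulay duration D = (sum_t t * PV_t) / P = 526.502807 / 93.960457 = 5.603451


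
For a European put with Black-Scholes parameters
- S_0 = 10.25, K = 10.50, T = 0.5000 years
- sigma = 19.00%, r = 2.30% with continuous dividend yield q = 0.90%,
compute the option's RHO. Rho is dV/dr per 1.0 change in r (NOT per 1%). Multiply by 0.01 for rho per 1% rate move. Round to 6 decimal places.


Answer: Rho = -2.995043

Derivation:
d1 = -0.0600858522; d2 = -0.1944361407
phi(d1) = 0.3982227774; exp(-qT) = 0.9955101098; exp(-rT) = 0.9885658722
N(-d2) = 0.5770828032
Rho = -K*T*exp(-rT)*N(-d2) = -10.5000 * 0.5000 * 0.9885658722 * 0.5770828032 = -2.995043


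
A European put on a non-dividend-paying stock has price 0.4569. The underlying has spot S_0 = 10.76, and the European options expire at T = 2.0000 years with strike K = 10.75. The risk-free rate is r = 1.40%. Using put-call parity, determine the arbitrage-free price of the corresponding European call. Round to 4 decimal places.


Answer: Call price = 0.7637

Derivation:
Put-call parity: C - P = S_0 * exp(-qT) - K * exp(-rT).
S_0 * exp(-qT) = 10.7600 * 1.00000000 = 10.76000000
K * exp(-rT) = 10.7500 * 0.97238837 = 10.45317494
C = P + S*exp(-qT) - K*exp(-rT)
C = 0.4569 + 10.76000000 - 10.45317494 = 0.7637


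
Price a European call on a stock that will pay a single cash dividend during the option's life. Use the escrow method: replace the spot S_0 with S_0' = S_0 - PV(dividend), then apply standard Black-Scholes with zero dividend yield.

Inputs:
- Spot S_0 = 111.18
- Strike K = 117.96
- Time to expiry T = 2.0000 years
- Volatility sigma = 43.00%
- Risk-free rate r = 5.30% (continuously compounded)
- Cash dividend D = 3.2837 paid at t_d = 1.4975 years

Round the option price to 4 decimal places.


PV(D) = D * exp(-r * t_d) = 3.2837 * 0.92370040 = 3.03315501
S_0' = S_0 - PV(D) = 111.1800 - 3.03315501 = 108.14684499
d1 = (ln(S_0'/K) + (r + sigma^2/2)*T) / (sigma*sqrt(T)) = 0.33553762
d2 = d1 - sigma*sqrt(T) = -0.27257421
exp(-rT) = 0.89942465
N(d1) = 0.63139021; N(d2) = 0.39259027
C = S_0' * N(d1) - K * exp(-rT) * N(d2) = 108.14684499 * 0.63139021 - 117.9600 * 0.89942465 * 0.39259027 = 26.6306

Answer: Price = 26.6306


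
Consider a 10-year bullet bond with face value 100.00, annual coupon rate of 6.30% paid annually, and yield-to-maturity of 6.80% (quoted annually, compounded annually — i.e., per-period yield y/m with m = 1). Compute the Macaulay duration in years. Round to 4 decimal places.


Answer: Macaulay duration = 7.6669 years

Derivation:
Coupon per period c = face * coupon_rate / m = 6.300000
Periods per year m = 1; per-period yield y/m = 0.068000
Number of cashflows N = 10
Cashflows (t years, CF_t, discount factor 1/(1+y/m)^(m*t), PV):
  t = 1.0000: CF_t = 6.300000, DF = 0.936330, PV = 5.898876
  t = 2.0000: CF_t = 6.300000, DF = 0.876713, PV = 5.523293
  t = 3.0000: CF_t = 6.300000, DF = 0.820892, PV = 5.171622
  t = 4.0000: CF_t = 6.300000, DF = 0.768626, PV = 4.842343
  t = 5.0000: CF_t = 6.300000, DF = 0.719687, PV = 4.534029
  t = 6.0000: CF_t = 6.300000, DF = 0.673864, PV = 4.245345
  t = 7.0000: CF_t = 6.300000, DF = 0.630959, PV = 3.975043
  t = 8.0000: CF_t = 6.300000, DF = 0.590786, PV = 3.721950
  t = 9.0000: CF_t = 6.300000, DF = 0.553170, PV = 3.484972
  t = 10.0000: CF_t = 106.300000, DF = 0.517950, PV = 55.058039
Price P = sum_t PV_t = 96.455512
Macaulay numerator sum_t t * PV_t:
  t * PV_t at t = 1.0000: 5.898876
  t * PV_t at t = 2.0000: 11.046585
  t * PV_t at t = 3.0000: 15.514867
  t * PV_t at t = 4.0000: 19.369372
  t * PV_t at t = 5.0000: 22.670145
  t * PV_t at t = 6.0000: 25.472073
  t * PV_t at t = 7.0000: 27.825298
  t * PV_t at t = 8.0000: 29.775600
  t * PV_t at t = 9.0000: 31.364747
  t * PV_t at t = 10.0000: 550.580388
Macaulay duration D = (sum_t t * PV_t) / P = 739.517949 / 96.455512 = 7.666933


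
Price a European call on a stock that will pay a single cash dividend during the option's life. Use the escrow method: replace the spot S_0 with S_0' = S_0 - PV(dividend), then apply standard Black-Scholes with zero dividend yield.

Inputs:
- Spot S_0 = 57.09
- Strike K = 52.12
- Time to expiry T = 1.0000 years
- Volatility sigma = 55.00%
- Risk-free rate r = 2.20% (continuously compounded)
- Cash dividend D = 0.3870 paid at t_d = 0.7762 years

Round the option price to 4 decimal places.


Answer: Price = 14.7417

Derivation:
PV(D) = D * exp(-r * t_d) = 0.3870 * 0.98306858 = 0.38044754
S_0' = S_0 - PV(D) = 57.0900 - 0.38044754 = 56.70955246
d1 = (ln(S_0'/K) + (r + sigma^2/2)*T) / (sigma*sqrt(T)) = 0.46844349
d2 = d1 - sigma*sqrt(T) = -0.08155651
exp(-rT) = 0.97824024
N(d1) = 0.68026626; N(d2) = 0.46749969
C = S_0' * N(d1) - K * exp(-rT) * N(d2) = 56.70955246 * 0.68026626 - 52.1200 * 0.97824024 * 0.46749969 = 14.7417


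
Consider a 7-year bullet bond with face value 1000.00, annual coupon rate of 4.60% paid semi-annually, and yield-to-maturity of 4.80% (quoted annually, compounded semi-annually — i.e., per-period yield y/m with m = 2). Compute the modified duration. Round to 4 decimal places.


Coupon per period c = face * coupon_rate / m = 23.000000
Periods per year m = 2; per-period yield y/m = 0.024000
Number of cashflows N = 14
Cashflows (t years, CF_t, discount factor 1/(1+y/m)^(m*t), PV):
  t = 0.5000: CF_t = 23.000000, DF = 0.976562, PV = 22.460938
  t = 1.0000: CF_t = 23.000000, DF = 0.953674, PV = 21.934509
  t = 1.5000: CF_t = 23.000000, DF = 0.931323, PV = 21.420419
  t = 2.0000: CF_t = 23.000000, DF = 0.909495, PV = 20.918378
  t = 2.5000: CF_t = 23.000000, DF = 0.888178, PV = 20.428104
  t = 3.0000: CF_t = 23.000000, DF = 0.867362, PV = 19.949320
  t = 3.5000: CF_t = 23.000000, DF = 0.847033, PV = 19.481758
  t = 4.0000: CF_t = 23.000000, DF = 0.827181, PV = 19.025154
  t = 4.5000: CF_t = 23.000000, DF = 0.807794, PV = 18.579252
  t = 5.0000: CF_t = 23.000000, DF = 0.788861, PV = 18.143801
  t = 5.5000: CF_t = 23.000000, DF = 0.770372, PV = 17.718555
  t = 6.0000: CF_t = 23.000000, DF = 0.752316, PV = 17.303277
  t = 6.5000: CF_t = 23.000000, DF = 0.734684, PV = 16.897731
  t = 7.0000: CF_t = 1023.000000, DF = 0.717465, PV = 733.966504
Price P = sum_t PV_t = 988.227701
First compute Macaulay numerator sum_t t * PV_t:
  t * PV_t at t = 0.5000: 11.230469
  t * PV_t at t = 1.0000: 21.934509
  t * PV_t at t = 1.5000: 32.130629
  t * PV_t at t = 2.0000: 41.836756
  t * PV_t at t = 2.5000: 51.070259
  t * PV_t at t = 3.0000: 59.847960
  t * PV_t at t = 3.5000: 68.186152
  t * PV_t at t = 4.0000: 76.100616
  t * PV_t at t = 4.5000: 83.606634
  t * PV_t at t = 5.0000: 90.719004
  t * PV_t at t = 5.5000: 97.452055
  t * PV_t at t = 6.0000: 103.819661
  t * PV_t at t = 6.5000: 109.835253
  t * PV_t at t = 7.0000: 5137.765531
Macaulay duration D = 5985.535490 / 988.227701 = 6.056838
Modified duration = D / (1 + y/m) = 6.056838 / (1 + 0.024000) = 5.914881

Answer: Modified duration = 5.9149


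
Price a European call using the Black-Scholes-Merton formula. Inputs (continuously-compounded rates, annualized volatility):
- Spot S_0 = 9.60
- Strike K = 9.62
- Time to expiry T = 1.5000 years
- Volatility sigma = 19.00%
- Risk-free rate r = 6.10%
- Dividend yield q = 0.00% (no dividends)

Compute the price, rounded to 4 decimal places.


Answer: Price = 1.3235

Derivation:
d1 = (ln(S/K) + (r - q + 0.5*sigma^2) * T) / (sigma * sqrt(T)) = 0.50061483
d2 = d1 - sigma * sqrt(T) = 0.26791330
exp(-rT) = 0.91256132; exp(-qT) = 1.00000000
C = S_0 * exp(-qT) * N(d1) - K * exp(-rT) * N(d2)
N(d1) = 0.69167889; N(d2) = 0.60561697
C = 9.6000 * 1.00000000 * 0.69167889 - 9.6200 * 0.91256132 * 0.60561697 = 1.3235


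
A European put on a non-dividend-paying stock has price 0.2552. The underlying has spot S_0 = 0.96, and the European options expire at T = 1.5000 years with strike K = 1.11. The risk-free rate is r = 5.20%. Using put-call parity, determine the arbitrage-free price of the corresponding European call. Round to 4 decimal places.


Put-call parity: C - P = S_0 * exp(-qT) - K * exp(-rT).
S_0 * exp(-qT) = 0.9600 * 1.00000000 = 0.96000000
K * exp(-rT) = 1.1100 * 0.92496443 = 1.02671051
C = P + S*exp(-qT) - K*exp(-rT)
C = 0.2552 + 0.96000000 - 1.02671051 = 0.1885

Answer: Call price = 0.1885


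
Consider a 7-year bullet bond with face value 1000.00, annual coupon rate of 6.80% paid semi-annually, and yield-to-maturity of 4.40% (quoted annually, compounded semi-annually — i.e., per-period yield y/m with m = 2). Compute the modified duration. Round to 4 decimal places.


Coupon per period c = face * coupon_rate / m = 34.000000
Periods per year m = 2; per-period yield y/m = 0.022000
Number of cashflows N = 14
Cashflows (t years, CF_t, discount factor 1/(1+y/m)^(m*t), PV):
  t = 0.5000: CF_t = 34.000000, DF = 0.978474, PV = 33.268102
  t = 1.0000: CF_t = 34.000000, DF = 0.957411, PV = 32.551959
  t = 1.5000: CF_t = 34.000000, DF = 0.936801, PV = 31.851232
  t = 2.0000: CF_t = 34.000000, DF = 0.916635, PV = 31.165589
  t = 2.5000: CF_t = 34.000000, DF = 0.896903, PV = 30.494705
  t = 3.0000: CF_t = 34.000000, DF = 0.877596, PV = 29.838263
  t = 3.5000: CF_t = 34.000000, DF = 0.858704, PV = 29.195952
  t = 4.0000: CF_t = 34.000000, DF = 0.840220, PV = 28.567468
  t = 4.5000: CF_t = 34.000000, DF = 0.822133, PV = 27.952513
  t = 5.0000: CF_t = 34.000000, DF = 0.804435, PV = 27.350795
  t = 5.5000: CF_t = 34.000000, DF = 0.787119, PV = 26.762031
  t = 6.0000: CF_t = 34.000000, DF = 0.770175, PV = 26.185940
  t = 6.5000: CF_t = 34.000000, DF = 0.753596, PV = 25.622250
  t = 7.0000: CF_t = 1034.000000, DF = 0.737373, PV = 762.444082
Price P = sum_t PV_t = 1143.250880
First compute Macaulay numerator sum_t t * PV_t:
  t * PV_t at t = 0.5000: 16.634051
  t * PV_t at t = 1.0000: 32.551959
  t * PV_t at t = 1.5000: 47.776847
  t * PV_t at t = 2.0000: 62.331177
  t * PV_t at t = 2.5000: 76.236763
  t * PV_t at t = 3.0000: 89.514790
  t * PV_t at t = 3.5000: 102.185833
  t * PV_t at t = 4.0000: 114.269872
  t * PV_t at t = 4.5000: 125.786308
  t * PV_t at t = 5.0000: 136.753976
  t * PV_t at t = 5.5000: 147.191168
  t * PV_t at t = 6.0000: 157.115640
  t * PV_t at t = 6.5000: 166.544628
  t * PV_t at t = 7.0000: 5337.108571
Macaulay duration D = 6612.001583 / 1143.250880 = 5.783509
Modified duration = D / (1 + y/m) = 5.783509 / (1 + 0.022000) = 5.659011

Answer: Modified duration = 5.6590


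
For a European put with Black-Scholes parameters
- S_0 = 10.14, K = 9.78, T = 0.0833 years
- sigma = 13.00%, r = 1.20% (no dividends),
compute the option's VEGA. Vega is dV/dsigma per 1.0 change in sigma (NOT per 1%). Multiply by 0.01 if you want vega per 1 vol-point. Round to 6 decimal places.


Answer: Vega = 0.701886

Derivation:
d1 = 1.0088415675; d2 = 0.9713213063
phi(d1) = 0.2398313796; exp(-qT) = 1.0000000000; exp(-rT) = 0.9990008994
Vega = S * exp(-qT) * phi(d1) * sqrt(T) = 10.1400 * 1.0000000000 * 0.2398313796 * 0.2886173938 = 0.701886


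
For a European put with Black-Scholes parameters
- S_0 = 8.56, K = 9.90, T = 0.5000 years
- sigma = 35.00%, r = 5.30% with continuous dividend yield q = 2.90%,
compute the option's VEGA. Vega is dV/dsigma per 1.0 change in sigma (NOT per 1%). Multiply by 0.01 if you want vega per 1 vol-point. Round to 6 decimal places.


d1 = -0.4154133828; d2 = -0.6629007562
phi(d1) = 0.3659631358; exp(-qT) = 0.9856046187; exp(-rT) = 0.9738480438
Vega = S * exp(-qT) * phi(d1) * sqrt(T) = 8.5600 * 0.9856046187 * 0.3659631358 * 0.7071067812 = 2.183227

Answer: Vega = 2.183227


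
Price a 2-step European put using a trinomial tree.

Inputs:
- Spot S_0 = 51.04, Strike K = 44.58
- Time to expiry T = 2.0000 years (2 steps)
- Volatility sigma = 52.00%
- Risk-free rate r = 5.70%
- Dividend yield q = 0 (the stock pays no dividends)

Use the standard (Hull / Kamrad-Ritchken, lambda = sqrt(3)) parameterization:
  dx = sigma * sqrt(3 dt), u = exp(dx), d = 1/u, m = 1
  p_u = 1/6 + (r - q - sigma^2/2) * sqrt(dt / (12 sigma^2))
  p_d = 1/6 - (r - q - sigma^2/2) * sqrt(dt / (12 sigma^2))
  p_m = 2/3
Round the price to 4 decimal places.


dt = T/N = 1.000000; dx = sigma*sqrt(3*dt) = 0.900666
u = exp(dx) = 2.461243; d = 1/u = 0.406299
p_u = 0.123254, p_m = 0.666667, p_d = 0.210079
Discount per step: exp(-r*dt) = 0.944594
Stock lattice S(k, j) with j the centered position index:
  k=0: S(0,+0) = 51.0400
  k=1: S(1,-1) = 20.7375; S(1,+0) = 51.0400; S(1,+1) = 125.6218
  k=2: S(2,-2) = 8.4256; S(2,-1) = 20.7375; S(2,+0) = 51.0400; S(2,+1) = 125.6218; S(2,+2) = 309.1858
Terminal payoffs V(N, j) = max(K - S_T, 0):
  V(2,-2) = 36.154382; V(2,-1) = 23.842509; V(2,+0) = 0.000000; V(2,+1) = 0.000000; V(2,+2) = 0.000000
Backward induction: V(k, j) = exp(-r*dt) * [p_u * V(k+1, j+1) + p_m * V(k+1, j) + p_d * V(k+1, j-1)]
  V(1,-1) = exp(-r*dt) * [p_u*0.000000 + p_m*23.842509 + p_d*36.154382] = 22.188780
  V(1,+0) = exp(-r*dt) * [p_u*0.000000 + p_m*0.000000 + p_d*23.842509] = 4.731292
  V(1,+1) = exp(-r*dt) * [p_u*0.000000 + p_m*0.000000 + p_d*0.000000] = 0.000000
  V(0,+0) = exp(-r*dt) * [p_u*0.000000 + p_m*4.731292 + p_d*22.188780] = 7.382561

Answer: Price = V(0,0) = 7.3826


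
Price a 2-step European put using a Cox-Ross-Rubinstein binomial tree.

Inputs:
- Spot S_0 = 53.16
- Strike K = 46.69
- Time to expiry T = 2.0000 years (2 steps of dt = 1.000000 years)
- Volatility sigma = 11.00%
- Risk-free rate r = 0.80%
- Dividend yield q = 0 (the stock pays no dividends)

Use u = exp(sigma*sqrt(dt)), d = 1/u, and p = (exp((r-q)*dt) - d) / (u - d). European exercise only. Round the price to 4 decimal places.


Answer: Price = V(0,0) = 0.9558

Derivation:
dt = T/N = 1.000000
u = exp(sigma*sqrt(dt)) = 1.116278; d = 1/u = 0.895834
p = (exp((r-q)*dt) - d) / (u - d) = 0.508964
Discount per step: exp(-r*dt) = 0.992032
Stock lattice S(k, i) with i counting down-moves:
  k=0: S(0,0) = 53.1600
  k=1: S(1,0) = 59.3413; S(1,1) = 47.6225
  k=2: S(2,0) = 66.2414; S(2,1) = 53.1600; S(2,2) = 42.6619
Terminal payoffs V(N, i) = max(K - S_T, 0):
  V(2,0) = 0.000000; V(2,1) = 0.000000; V(2,2) = 4.028101
Backward induction: V(k, i) = exp(-r*dt) * [p * V(k+1, i) + (1-p) * V(k+1, i+1)].
  V(1,0) = exp(-r*dt) * [p*0.000000 + (1-p)*0.000000] = 0.000000
  V(1,1) = exp(-r*dt) * [p*0.000000 + (1-p)*4.028101] = 1.962183
  V(0,0) = exp(-r*dt) * [p*0.000000 + (1-p)*1.962183] = 0.955826


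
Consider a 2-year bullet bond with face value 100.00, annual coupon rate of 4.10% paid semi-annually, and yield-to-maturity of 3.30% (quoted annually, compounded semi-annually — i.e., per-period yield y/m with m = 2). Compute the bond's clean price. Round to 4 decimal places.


Coupon per period c = face * coupon_rate / m = 2.050000
Periods per year m = 2; per-period yield y/m = 0.016500
Number of cashflows N = 4
Cashflows (t years, CF_t, discount factor 1/(1+y/m)^(m*t), PV):
  t = 0.5000: CF_t = 2.050000, DF = 0.983768, PV = 2.016724
  t = 1.0000: CF_t = 2.050000, DF = 0.967799, PV = 1.983988
  t = 1.5000: CF_t = 2.050000, DF = 0.952090, PV = 1.951784
  t = 2.0000: CF_t = 102.050000, DF = 0.936635, PV = 95.583621
Price P = sum_t PV_t = 101.536117

Answer: Price = 101.5361


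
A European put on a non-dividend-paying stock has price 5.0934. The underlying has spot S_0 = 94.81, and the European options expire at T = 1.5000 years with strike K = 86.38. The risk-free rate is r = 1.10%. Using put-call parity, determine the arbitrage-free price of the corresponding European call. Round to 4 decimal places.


Answer: Call price = 14.9370

Derivation:
Put-call parity: C - P = S_0 * exp(-qT) - K * exp(-rT).
S_0 * exp(-qT) = 94.8100 * 1.00000000 = 94.81000000
K * exp(-rT) = 86.3800 * 0.98363538 = 84.96642407
C = P + S*exp(-qT) - K*exp(-rT)
C = 5.0934 + 94.81000000 - 84.96642407 = 14.9370


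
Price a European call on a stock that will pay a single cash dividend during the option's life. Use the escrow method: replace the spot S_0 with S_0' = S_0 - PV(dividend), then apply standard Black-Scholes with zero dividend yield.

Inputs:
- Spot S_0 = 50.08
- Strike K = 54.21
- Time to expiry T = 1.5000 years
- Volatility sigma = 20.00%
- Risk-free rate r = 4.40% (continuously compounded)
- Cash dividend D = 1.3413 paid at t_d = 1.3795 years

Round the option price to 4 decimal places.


PV(D) = D * exp(-r * t_d) = 1.3413 * 0.94110741 = 1.26230737
S_0' = S_0 - PV(D) = 50.0800 - 1.26230737 = 48.81769263
d1 = (ln(S_0'/K) + (r + sigma^2/2)*T) / (sigma*sqrt(T)) = -0.03581396
d2 = d1 - sigma*sqrt(T) = -0.28076293
exp(-rT) = 0.93613086
N(d1) = 0.48571535; N(d2) = 0.38944612
C = S_0' * N(d1) - K * exp(-rT) * N(d2) = 48.81769263 * 0.48571535 - 54.2100 * 0.93613086 * 0.38944612 = 3.9480

Answer: Price = 3.9480


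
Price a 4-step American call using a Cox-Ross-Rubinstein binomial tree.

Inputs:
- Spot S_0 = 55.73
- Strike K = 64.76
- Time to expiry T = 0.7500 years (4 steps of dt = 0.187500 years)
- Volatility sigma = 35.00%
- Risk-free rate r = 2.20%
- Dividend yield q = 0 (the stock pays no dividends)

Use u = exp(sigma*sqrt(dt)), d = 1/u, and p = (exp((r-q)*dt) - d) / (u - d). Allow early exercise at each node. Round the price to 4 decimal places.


dt = T/N = 0.187500
u = exp(sigma*sqrt(dt)) = 1.163642; d = 1/u = 0.859371
p = (exp((r-q)*dt) - d) / (u - d) = 0.475769
Discount per step: exp(-r*dt) = 0.995883
Stock lattice S(k, i) with i counting down-moves:
  k=0: S(0,0) = 55.7300
  k=1: S(1,0) = 64.8497; S(1,1) = 47.8928
  k=2: S(2,0) = 75.4619; S(2,1) = 55.7300; S(2,2) = 41.1576
  k=3: S(3,0) = 87.8106; S(3,1) = 64.8497; S(3,2) = 47.8928; S(3,3) = 35.3697
  k=4: S(4,0) = 102.1800; S(4,1) = 75.4619; S(4,2) = 55.7300; S(4,3) = 41.1576; S(4,4) = 30.3957
Terminal payoffs V(N, i) = max(S_T - K, 0):
  V(4,0) = 37.420043; V(4,1) = 10.701870; V(4,2) = 0.000000; V(4,3) = 0.000000; V(4,4) = 0.000000
Backward induction: V(k, i) = exp(-r*dt) * [p * V(k+1, i) + (1-p) * V(k+1, i+1)]; then take max(V_cont, immediate exercise) for American.
  V(3,0) = exp(-r*dt) * [p*37.420043 + (1-p)*10.701870] = 23.317160; exercise = 23.050575; V(3,0) = max -> 23.317160
  V(3,1) = exp(-r*dt) * [p*10.701870 + (1-p)*0.000000] = 5.070656; exercise = 0.089749; V(3,1) = max -> 5.070656
  V(3,2) = exp(-r*dt) * [p*0.000000 + (1-p)*0.000000] = 0.000000; exercise = 0.000000; V(3,2) = max -> 0.000000
  V(3,3) = exp(-r*dt) * [p*0.000000 + (1-p)*0.000000] = 0.000000; exercise = 0.000000; V(3,3) = max -> 0.000000
  V(2,0) = exp(-r*dt) * [p*23.317160 + (1-p)*5.070656] = 13.695163; exercise = 10.701870; V(2,0) = max -> 13.695163
  V(2,1) = exp(-r*dt) * [p*5.070656 + (1-p)*0.000000] = 2.402529; exercise = 0.000000; V(2,1) = max -> 2.402529
  V(2,2) = exp(-r*dt) * [p*0.000000 + (1-p)*0.000000] = 0.000000; exercise = 0.000000; V(2,2) = max -> 0.000000
  V(1,0) = exp(-r*dt) * [p*13.695163 + (1-p)*2.402529] = 7.743205; exercise = 0.089749; V(1,0) = max -> 7.743205
  V(1,1) = exp(-r*dt) * [p*2.402529 + (1-p)*0.000000] = 1.138343; exercise = 0.000000; V(1,1) = max -> 1.138343
  V(0,0) = exp(-r*dt) * [p*7.743205 + (1-p)*1.138343] = 4.263108; exercise = 0.000000; V(0,0) = max -> 4.263108

Answer: Price = V(0,0) = 4.2631


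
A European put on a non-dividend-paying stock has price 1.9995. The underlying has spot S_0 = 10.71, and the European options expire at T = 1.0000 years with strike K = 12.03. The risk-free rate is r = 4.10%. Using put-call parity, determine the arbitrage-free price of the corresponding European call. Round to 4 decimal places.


Answer: Call price = 1.1628

Derivation:
Put-call parity: C - P = S_0 * exp(-qT) - K * exp(-rT).
S_0 * exp(-qT) = 10.7100 * 1.00000000 = 10.71000000
K * exp(-rT) = 12.0300 * 0.95982913 = 11.54674443
C = P + S*exp(-qT) - K*exp(-rT)
C = 1.9995 + 10.71000000 - 11.54674443 = 1.1628


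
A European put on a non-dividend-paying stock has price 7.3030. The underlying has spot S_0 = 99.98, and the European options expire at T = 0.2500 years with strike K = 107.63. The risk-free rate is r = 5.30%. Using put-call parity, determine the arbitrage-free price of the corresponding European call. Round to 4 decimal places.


Answer: Call price = 1.0697

Derivation:
Put-call parity: C - P = S_0 * exp(-qT) - K * exp(-rT).
S_0 * exp(-qT) = 99.9800 * 1.00000000 = 99.98000000
K * exp(-rT) = 107.6300 * 0.98683739 = 106.21330881
C = P + S*exp(-qT) - K*exp(-rT)
C = 7.3030 + 99.98000000 - 106.21330881 = 1.0697


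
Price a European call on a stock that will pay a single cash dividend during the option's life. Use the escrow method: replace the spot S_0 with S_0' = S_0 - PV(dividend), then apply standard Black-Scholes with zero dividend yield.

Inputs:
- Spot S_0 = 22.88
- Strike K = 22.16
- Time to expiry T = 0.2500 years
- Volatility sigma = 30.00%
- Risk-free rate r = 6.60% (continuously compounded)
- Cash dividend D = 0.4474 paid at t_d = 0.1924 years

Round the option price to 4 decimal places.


Answer: Price = 1.6673

Derivation:
PV(D) = D * exp(-r * t_d) = 0.4474 * 0.98738188 = 0.44175466
S_0' = S_0 - PV(D) = 22.8800 - 0.44175466 = 22.43824534
d1 = (ln(S_0'/K) + (r + sigma^2/2)*T) / (sigma*sqrt(T)) = 0.26818682
d2 = d1 - sigma*sqrt(T) = 0.11818682
exp(-rT) = 0.98363538
N(d1) = 0.60572224; N(d2) = 0.54704018
C = S_0' * N(d1) - K * exp(-rT) * N(d2) = 22.43824534 * 0.60572224 - 22.1600 * 0.98363538 * 0.54704018 = 1.6673


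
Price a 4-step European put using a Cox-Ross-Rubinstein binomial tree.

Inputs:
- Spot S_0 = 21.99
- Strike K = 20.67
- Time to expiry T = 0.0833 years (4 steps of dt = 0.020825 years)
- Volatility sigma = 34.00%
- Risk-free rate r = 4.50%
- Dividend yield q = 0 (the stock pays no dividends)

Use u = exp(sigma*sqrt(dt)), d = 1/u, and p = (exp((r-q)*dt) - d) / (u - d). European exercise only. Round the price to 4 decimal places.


Answer: Price = V(0,0) = 0.3505

Derivation:
dt = T/N = 0.020825
u = exp(sigma*sqrt(dt)) = 1.050289; d = 1/u = 0.952119
p = (exp((r-q)*dt) - d) / (u - d) = 0.497287
Discount per step: exp(-r*dt) = 0.999063
Stock lattice S(k, i) with i counting down-moves:
  k=0: S(0,0) = 21.9900
  k=1: S(1,0) = 23.0958; S(1,1) = 20.9371
  k=2: S(2,0) = 24.2573; S(2,1) = 21.9900; S(2,2) = 19.9346
  k=3: S(3,0) = 25.4772; S(3,1) = 23.0958; S(3,2) = 20.9371; S(3,3) = 18.9801
  k=4: S(4,0) = 26.7584; S(4,1) = 24.2573; S(4,2) = 21.9900; S(4,3) = 19.9346; S(4,4) = 18.0714
Terminal payoffs V(N, i) = max(K - S_T, 0):
  V(4,0) = 0.000000; V(4,1) = 0.000000; V(4,2) = 0.000000; V(4,3) = 0.735381; V(4,4) = 2.598647
Backward induction: V(k, i) = exp(-r*dt) * [p * V(k+1, i) + (1-p) * V(k+1, i+1)].
  V(3,0) = exp(-r*dt) * [p*0.000000 + (1-p)*0.000000] = 0.000000
  V(3,1) = exp(-r*dt) * [p*0.000000 + (1-p)*0.000000] = 0.000000
  V(3,2) = exp(-r*dt) * [p*0.000000 + (1-p)*0.735381] = 0.369339
  V(3,3) = exp(-r*dt) * [p*0.735381 + (1-p)*2.598647] = 1.670503
  V(2,0) = exp(-r*dt) * [p*0.000000 + (1-p)*0.000000] = 0.000000
  V(2,1) = exp(-r*dt) * [p*0.000000 + (1-p)*0.369339] = 0.185498
  V(2,2) = exp(-r*dt) * [p*0.369339 + (1-p)*1.670503] = 1.022493
  V(1,0) = exp(-r*dt) * [p*0.000000 + (1-p)*0.185498] = 0.093165
  V(1,1) = exp(-r*dt) * [p*0.185498 + (1-p)*1.022493] = 0.605699
  V(0,0) = exp(-r*dt) * [p*0.093165 + (1-p)*0.605699] = 0.350494


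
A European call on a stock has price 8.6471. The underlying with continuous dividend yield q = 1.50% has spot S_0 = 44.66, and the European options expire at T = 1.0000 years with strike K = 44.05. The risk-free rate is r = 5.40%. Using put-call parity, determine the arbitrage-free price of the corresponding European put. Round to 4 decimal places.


Put-call parity: C - P = S_0 * exp(-qT) - K * exp(-rT).
S_0 * exp(-qT) = 44.6600 * 0.98511194 = 43.99509922
K * exp(-rT) = 44.0500 * 0.94743211 = 41.73438429
P = C - S*exp(-qT) + K*exp(-rT)
P = 8.6471 - 43.99509922 + 41.73438429 = 6.3864

Answer: Put price = 6.3864


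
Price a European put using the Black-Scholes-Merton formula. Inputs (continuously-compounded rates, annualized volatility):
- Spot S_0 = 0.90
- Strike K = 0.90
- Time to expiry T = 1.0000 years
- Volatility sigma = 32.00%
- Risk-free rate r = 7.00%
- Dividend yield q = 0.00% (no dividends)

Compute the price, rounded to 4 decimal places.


d1 = (ln(S/K) + (r - q + 0.5*sigma^2) * T) / (sigma * sqrt(T)) = 0.37875000
d2 = d1 - sigma * sqrt(T) = 0.05875000
exp(-rT) = 0.93239382; exp(-qT) = 1.00000000
P = K * exp(-rT) * N(-d2) - S_0 * exp(-qT) * N(-d1)
N(-d1) = 0.35243676; N(-d2) = 0.47657562
P = 0.9000 * 0.93239382 * 0.47657562 - 0.9000 * 1.00000000 * 0.35243676 = 0.0827

Answer: Price = 0.0827


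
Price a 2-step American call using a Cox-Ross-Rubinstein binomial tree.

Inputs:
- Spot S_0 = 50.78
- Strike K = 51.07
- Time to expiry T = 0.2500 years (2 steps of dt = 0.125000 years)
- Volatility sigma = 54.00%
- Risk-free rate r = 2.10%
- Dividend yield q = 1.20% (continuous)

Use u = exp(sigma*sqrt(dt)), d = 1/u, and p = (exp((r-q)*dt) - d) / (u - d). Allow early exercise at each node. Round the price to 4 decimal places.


Answer: Price = V(0,0) = 4.8101

Derivation:
dt = T/N = 0.125000
u = exp(sigma*sqrt(dt)) = 1.210361; d = 1/u = 0.826200
p = (exp((r-q)*dt) - d) / (u - d) = 0.455345
Discount per step: exp(-r*dt) = 0.997378
Stock lattice S(k, i) with i counting down-moves:
  k=0: S(0,0) = 50.7800
  k=1: S(1,0) = 61.4621; S(1,1) = 41.9544
  k=2: S(2,0) = 74.3914; S(2,1) = 50.7800; S(2,2) = 34.6627
Terminal payoffs V(N, i) = max(S_T - K, 0):
  V(2,0) = 23.321392; V(2,1) = 0.000000; V(2,2) = 0.000000
Backward induction: V(k, i) = exp(-r*dt) * [p * V(k+1, i) + (1-p) * V(k+1, i+1)]; then take max(V_cont, immediate exercise) for American.
  V(1,0) = exp(-r*dt) * [p*23.321392 + (1-p)*0.000000] = 10.591437; exercise = 10.392142; V(1,0) = max -> 10.591437
  V(1,1) = exp(-r*dt) * [p*0.000000 + (1-p)*0.000000] = 0.000000; exercise = 0.000000; V(1,1) = max -> 0.000000
  V(0,0) = exp(-r*dt) * [p*10.591437 + (1-p)*0.000000] = 4.810113; exercise = 0.000000; V(0,0) = max -> 4.810113


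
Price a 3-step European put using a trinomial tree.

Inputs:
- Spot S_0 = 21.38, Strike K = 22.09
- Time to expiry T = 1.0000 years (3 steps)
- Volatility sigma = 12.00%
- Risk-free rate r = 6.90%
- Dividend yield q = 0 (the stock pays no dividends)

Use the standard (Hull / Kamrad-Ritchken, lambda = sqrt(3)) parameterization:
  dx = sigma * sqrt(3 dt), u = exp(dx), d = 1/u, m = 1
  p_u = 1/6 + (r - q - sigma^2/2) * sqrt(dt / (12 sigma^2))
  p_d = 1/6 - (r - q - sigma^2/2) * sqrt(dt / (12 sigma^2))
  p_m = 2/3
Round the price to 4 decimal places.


dt = T/N = 0.333333; dx = sigma*sqrt(3*dt) = 0.120000
u = exp(dx) = 1.127497; d = 1/u = 0.886920
p_u = 0.252500, p_m = 0.666667, p_d = 0.080833
Discount per step: exp(-r*dt) = 0.977262
Stock lattice S(k, j) with j the centered position index:
  k=0: S(0,+0) = 21.3800
  k=1: S(1,-1) = 18.9624; S(1,+0) = 21.3800; S(1,+1) = 24.1059
  k=2: S(2,-2) = 16.8181; S(2,-1) = 18.9624; S(2,+0) = 21.3800; S(2,+1) = 24.1059; S(2,+2) = 27.1793
  k=3: S(3,-3) = 14.9163; S(3,-2) = 16.8181; S(3,-1) = 18.9624; S(3,+0) = 21.3800; S(3,+1) = 24.1059; S(3,+2) = 27.1793; S(3,+3) = 30.6446
Terminal payoffs V(N, j) = max(K - S_T, 0):
  V(3,-3) = 7.173680; V(3,-2) = 5.271896; V(3,-1) = 3.127641; V(3,+0) = 0.710000; V(3,+1) = 0.000000; V(3,+2) = 0.000000; V(3,+3) = 0.000000
Backward induction: V(k, j) = exp(-r*dt) * [p_u * V(k+1, j+1) + p_m * V(k+1, j) + p_d * V(k+1, j-1)]
  V(2,-2) = exp(-r*dt) * [p_u*3.127641 + p_m*5.271896 + p_d*7.173680] = 4.773145
  V(2,-1) = exp(-r*dt) * [p_u*0.710000 + p_m*3.127641 + p_d*5.271896] = 2.629338
  V(2,+0) = exp(-r*dt) * [p_u*0.000000 + p_m*0.710000 + p_d*3.127641] = 0.709640
  V(2,+1) = exp(-r*dt) * [p_u*0.000000 + p_m*0.000000 + p_d*0.710000] = 0.056087
  V(2,+2) = exp(-r*dt) * [p_u*0.000000 + p_m*0.000000 + p_d*0.000000] = 0.000000
  V(1,-1) = exp(-r*dt) * [p_u*0.709640 + p_m*2.629338 + p_d*4.773145] = 2.265202
  V(1,+0) = exp(-r*dt) * [p_u*0.056087 + p_m*0.709640 + p_d*2.629338] = 0.683882
  V(1,+1) = exp(-r*dt) * [p_u*0.000000 + p_m*0.056087 + p_d*0.709640] = 0.092599
  V(0,+0) = exp(-r*dt) * [p_u*0.092599 + p_m*0.683882 + p_d*2.265202] = 0.647345

Answer: Price = V(0,0) = 0.6473
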